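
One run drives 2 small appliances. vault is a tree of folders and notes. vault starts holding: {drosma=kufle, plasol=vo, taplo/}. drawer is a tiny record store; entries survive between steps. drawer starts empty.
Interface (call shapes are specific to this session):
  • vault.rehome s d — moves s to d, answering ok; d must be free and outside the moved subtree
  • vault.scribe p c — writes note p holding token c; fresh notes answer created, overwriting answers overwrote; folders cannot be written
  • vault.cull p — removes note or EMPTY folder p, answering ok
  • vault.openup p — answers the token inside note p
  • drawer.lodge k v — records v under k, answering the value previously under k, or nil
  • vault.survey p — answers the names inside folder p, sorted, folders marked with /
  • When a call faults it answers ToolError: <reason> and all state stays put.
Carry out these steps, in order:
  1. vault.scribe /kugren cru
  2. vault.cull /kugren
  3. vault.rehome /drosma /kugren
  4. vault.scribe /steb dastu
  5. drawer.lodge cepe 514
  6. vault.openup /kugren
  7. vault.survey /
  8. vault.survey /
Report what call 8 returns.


Answer: [kugren, plasol, steb, taplo/]

Derivation:
Act: vault.scribe[p: /kugren; c: cru]
Obs: created
Act: vault.cull[p: /kugren]
Obs: ok
Act: vault.rehome[s: /drosma; d: /kugren]
Obs: ok
Act: vault.scribe[p: /steb; c: dastu]
Obs: created
Act: drawer.lodge[k: cepe; v: 514]
Obs: nil
Act: vault.openup[p: /kugren]
Obs: kufle
Act: vault.survey[p: /]
Obs: [kugren, plasol, steb, taplo/]
Act: vault.survey[p: /]
Obs: [kugren, plasol, steb, taplo/]


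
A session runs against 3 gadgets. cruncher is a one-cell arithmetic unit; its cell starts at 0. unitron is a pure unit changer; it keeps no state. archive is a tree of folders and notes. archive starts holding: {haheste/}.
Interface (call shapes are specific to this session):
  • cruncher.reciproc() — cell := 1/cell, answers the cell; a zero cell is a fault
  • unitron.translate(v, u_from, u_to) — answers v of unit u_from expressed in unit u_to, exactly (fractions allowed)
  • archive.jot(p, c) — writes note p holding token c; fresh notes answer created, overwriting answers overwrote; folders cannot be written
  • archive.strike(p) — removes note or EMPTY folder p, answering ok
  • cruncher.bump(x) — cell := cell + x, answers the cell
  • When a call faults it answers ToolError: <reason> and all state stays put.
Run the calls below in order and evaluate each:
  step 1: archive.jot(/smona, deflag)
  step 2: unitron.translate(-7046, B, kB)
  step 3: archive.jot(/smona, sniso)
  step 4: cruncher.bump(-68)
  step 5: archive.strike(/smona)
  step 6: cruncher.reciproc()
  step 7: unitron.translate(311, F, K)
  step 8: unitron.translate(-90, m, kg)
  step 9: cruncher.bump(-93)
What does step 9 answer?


Answer: -6325/68

Derivation:
-> archive.jot(/smona, deflag)
<- created
-> unitron.translate(-7046, B, kB)
<- -3523/500
-> archive.jot(/smona, sniso)
<- overwrote
-> cruncher.bump(-68)
<- -68
-> archive.strike(/smona)
<- ok
-> cruncher.reciproc()
<- -1/68
-> unitron.translate(311, F, K)
<- 8563/20
-> unitron.translate(-90, m, kg)
<- ToolError: incompatible units
-> cruncher.bump(-93)
<- -6325/68


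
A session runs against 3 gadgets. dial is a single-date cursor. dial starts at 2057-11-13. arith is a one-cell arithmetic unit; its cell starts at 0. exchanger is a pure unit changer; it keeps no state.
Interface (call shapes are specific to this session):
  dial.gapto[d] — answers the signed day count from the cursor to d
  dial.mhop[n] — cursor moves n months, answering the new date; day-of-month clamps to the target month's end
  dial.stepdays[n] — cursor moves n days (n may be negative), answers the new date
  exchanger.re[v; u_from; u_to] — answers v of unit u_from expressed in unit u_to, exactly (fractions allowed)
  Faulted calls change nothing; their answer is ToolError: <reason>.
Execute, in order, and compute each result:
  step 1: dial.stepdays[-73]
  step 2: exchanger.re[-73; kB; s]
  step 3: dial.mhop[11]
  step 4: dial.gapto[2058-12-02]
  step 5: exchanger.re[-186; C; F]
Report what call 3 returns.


Calling dial.stepdays with n→-73: 2057-09-01.
I try exchanger.re with v→-73, u_from→kB, u_to→s, and see ToolError: incompatible units.
Now I run dial.mhop with n→11, and get 2058-08-01.
Next I call dial.gapto with d→2058-12-02: 123.
Then exchanger.re with v→-186, u_from→C, u_to→F, yielding -1514/5.

Answer: 2058-08-01


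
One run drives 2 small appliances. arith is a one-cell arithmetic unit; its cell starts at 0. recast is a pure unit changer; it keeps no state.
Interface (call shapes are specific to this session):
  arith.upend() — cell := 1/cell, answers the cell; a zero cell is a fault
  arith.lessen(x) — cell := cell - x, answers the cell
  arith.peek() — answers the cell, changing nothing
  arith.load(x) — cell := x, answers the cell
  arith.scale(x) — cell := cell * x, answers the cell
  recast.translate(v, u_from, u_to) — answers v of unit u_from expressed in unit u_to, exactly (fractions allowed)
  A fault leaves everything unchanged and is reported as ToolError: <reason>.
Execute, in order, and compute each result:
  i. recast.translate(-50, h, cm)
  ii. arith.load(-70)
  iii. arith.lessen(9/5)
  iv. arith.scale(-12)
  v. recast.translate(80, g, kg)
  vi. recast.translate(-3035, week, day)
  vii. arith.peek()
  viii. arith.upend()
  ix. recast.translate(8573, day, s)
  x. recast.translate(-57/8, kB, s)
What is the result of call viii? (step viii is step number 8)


Answer: 5/4308

Derivation:
>> recast.translate(-50, h, cm)
<< ToolError: incompatible units
>> arith.load(-70)
<< -70
>> arith.lessen(9/5)
<< -359/5
>> arith.scale(-12)
<< 4308/5
>> recast.translate(80, g, kg)
<< 2/25
>> recast.translate(-3035, week, day)
<< -21245
>> arith.peek()
<< 4308/5
>> arith.upend()
<< 5/4308
>> recast.translate(8573, day, s)
<< 740707200
>> recast.translate(-57/8, kB, s)
<< ToolError: incompatible units


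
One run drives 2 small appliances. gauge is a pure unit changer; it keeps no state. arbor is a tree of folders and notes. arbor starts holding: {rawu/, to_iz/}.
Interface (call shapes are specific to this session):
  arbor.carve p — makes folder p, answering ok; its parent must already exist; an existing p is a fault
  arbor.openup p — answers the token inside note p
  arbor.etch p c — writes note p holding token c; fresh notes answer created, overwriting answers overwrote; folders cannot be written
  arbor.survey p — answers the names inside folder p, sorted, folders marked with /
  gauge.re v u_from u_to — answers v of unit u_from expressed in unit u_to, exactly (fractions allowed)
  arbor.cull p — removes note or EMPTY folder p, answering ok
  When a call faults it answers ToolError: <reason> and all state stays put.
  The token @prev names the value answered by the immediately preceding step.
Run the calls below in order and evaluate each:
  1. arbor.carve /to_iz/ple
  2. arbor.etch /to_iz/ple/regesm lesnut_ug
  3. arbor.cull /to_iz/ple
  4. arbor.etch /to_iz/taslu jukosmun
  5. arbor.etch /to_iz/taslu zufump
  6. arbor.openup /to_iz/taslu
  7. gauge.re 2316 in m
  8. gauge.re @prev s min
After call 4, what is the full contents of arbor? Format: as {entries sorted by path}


·→ arbor.carve(p='/to_iz/ple')
·← ok
·→ arbor.etch(p='/to_iz/ple/regesm', c='lesnut_ug')
·← created
·→ arbor.cull(p='/to_iz/ple')
·← ToolError: not empty
·→ arbor.etch(p='/to_iz/taslu', c='jukosmun')
·← created
·→ arbor.etch(p='/to_iz/taslu', c='zufump')
·← overwrote
·→ arbor.openup(p='/to_iz/taslu')
·← zufump
·→ gauge.re(v='2316', u_from='in', u_to='m')
·← 73533/1250
·→ gauge.re(v='@prev', u_from='s', u_to='min')
·← 24511/25000

Answer: {rawu/, to_iz/, to_iz/ple/, to_iz/ple/regesm=lesnut_ug, to_iz/taslu=jukosmun}


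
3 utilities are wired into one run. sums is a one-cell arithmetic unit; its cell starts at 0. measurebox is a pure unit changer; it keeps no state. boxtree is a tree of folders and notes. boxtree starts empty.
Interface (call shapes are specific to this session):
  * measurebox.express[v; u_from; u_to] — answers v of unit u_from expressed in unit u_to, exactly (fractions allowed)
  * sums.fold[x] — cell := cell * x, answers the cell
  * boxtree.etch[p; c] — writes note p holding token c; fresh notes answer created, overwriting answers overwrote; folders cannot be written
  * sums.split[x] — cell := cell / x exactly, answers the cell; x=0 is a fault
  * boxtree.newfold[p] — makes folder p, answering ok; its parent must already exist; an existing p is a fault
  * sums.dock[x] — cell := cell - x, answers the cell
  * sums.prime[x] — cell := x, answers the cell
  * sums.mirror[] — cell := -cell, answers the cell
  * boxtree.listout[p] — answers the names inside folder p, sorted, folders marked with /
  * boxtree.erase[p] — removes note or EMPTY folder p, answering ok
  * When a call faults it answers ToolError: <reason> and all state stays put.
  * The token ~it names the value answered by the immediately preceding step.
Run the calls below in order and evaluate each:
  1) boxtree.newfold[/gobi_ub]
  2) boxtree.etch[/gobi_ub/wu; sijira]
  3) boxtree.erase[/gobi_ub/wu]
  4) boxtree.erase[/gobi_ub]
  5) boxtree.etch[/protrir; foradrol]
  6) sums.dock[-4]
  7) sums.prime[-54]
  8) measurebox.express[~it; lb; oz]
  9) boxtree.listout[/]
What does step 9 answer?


$ boxtree.newfold p→/gobi_ub
= ok
$ boxtree.etch p→/gobi_ub/wu c→sijira
= created
$ boxtree.erase p→/gobi_ub/wu
= ok
$ boxtree.erase p→/gobi_ub
= ok
$ boxtree.etch p→/protrir c→foradrol
= created
$ sums.dock x→-4
= 4
$ sums.prime x→-54
= -54
$ measurebox.express v→~it u_from→lb u_to→oz
= -864
$ boxtree.listout p→/
= [protrir]

Answer: [protrir]


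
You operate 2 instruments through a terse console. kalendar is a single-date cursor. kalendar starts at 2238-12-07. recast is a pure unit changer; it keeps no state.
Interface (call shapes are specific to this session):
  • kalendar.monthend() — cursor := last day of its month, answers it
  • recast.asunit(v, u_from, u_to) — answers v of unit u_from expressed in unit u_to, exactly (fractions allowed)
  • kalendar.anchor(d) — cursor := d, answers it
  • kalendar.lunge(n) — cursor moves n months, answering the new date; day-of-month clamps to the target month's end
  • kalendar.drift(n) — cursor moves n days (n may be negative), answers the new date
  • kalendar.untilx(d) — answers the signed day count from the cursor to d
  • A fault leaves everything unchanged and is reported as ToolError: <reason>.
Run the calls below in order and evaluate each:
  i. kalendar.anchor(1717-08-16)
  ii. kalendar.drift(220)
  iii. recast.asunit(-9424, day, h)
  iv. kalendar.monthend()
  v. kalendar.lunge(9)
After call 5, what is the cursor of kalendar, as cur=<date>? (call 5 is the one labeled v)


·→ kalendar.anchor(d→1717-08-16)
·← 1717-08-16
·→ kalendar.drift(n→220)
·← 1718-03-24
·→ recast.asunit(v→-9424, u_from→day, u_to→h)
·← -226176
·→ kalendar.monthend()
·← 1718-03-31
·→ kalendar.lunge(n→9)
·← 1718-12-31

Answer: cur=1718-12-31


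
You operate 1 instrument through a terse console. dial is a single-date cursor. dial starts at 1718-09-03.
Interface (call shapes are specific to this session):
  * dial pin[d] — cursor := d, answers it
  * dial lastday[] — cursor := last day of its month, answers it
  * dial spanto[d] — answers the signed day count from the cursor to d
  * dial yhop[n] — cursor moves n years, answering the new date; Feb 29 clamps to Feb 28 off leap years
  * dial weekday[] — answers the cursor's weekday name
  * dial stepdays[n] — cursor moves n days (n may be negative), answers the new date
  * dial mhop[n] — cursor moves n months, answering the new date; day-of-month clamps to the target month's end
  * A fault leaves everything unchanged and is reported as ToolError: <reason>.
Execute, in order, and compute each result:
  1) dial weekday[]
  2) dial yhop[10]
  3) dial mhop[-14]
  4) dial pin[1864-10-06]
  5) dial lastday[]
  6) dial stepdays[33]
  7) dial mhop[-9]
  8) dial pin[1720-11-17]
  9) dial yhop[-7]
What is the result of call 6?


Answer: 1864-12-03

Derivation:
>> dial weekday()
<< Saturday
>> dial yhop(n→10)
<< 1728-09-03
>> dial mhop(n→-14)
<< 1727-07-03
>> dial pin(d→1864-10-06)
<< 1864-10-06
>> dial lastday()
<< 1864-10-31
>> dial stepdays(n→33)
<< 1864-12-03
>> dial mhop(n→-9)
<< 1864-03-03
>> dial pin(d→1720-11-17)
<< 1720-11-17
>> dial yhop(n→-7)
<< 1713-11-17


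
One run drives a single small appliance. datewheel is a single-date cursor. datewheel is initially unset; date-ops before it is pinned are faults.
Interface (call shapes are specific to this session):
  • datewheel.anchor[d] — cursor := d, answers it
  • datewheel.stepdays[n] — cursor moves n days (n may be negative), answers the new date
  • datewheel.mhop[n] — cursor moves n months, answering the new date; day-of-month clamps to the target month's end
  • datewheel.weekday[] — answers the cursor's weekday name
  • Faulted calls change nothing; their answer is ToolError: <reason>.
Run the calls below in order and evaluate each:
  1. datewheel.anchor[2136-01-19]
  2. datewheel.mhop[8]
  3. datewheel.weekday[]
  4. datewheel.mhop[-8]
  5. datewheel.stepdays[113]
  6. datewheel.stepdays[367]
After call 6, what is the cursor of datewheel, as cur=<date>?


I call datewheel.anchor with 2136-01-19, and see 2136-01-19.
Next I call datewheel.mhop with 8, and see 2136-09-19.
Calling datewheel.weekday, → Wednesday.
I try datewheel.mhop with -8, — result: 2136-01-19.
I use datewheel.stepdays with 113, and get 2136-05-11.
Invoking datewheel.stepdays with 367: 2137-05-13.

Answer: cur=2137-05-13


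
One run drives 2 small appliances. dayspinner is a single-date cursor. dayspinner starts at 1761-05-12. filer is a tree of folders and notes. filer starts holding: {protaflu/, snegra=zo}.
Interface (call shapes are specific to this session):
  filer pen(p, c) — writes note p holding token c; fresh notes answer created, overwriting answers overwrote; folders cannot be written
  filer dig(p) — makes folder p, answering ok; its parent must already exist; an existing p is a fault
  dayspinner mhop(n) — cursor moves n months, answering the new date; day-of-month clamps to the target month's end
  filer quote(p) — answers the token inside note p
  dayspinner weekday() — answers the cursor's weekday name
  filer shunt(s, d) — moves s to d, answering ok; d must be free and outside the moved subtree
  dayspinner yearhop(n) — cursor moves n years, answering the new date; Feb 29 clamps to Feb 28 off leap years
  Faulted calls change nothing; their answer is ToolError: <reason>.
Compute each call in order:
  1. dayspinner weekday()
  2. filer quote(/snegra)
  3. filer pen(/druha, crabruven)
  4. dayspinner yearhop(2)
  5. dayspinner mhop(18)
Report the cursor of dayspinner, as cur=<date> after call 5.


% 1. dayspinner weekday() ~> Tuesday
% 2. filer quote(p='/snegra') ~> zo
% 3. filer pen(p='/druha', c='crabruven') ~> created
% 4. dayspinner yearhop(n='2') ~> 1763-05-12
% 5. dayspinner mhop(n='18') ~> 1764-11-12

Answer: cur=1764-11-12


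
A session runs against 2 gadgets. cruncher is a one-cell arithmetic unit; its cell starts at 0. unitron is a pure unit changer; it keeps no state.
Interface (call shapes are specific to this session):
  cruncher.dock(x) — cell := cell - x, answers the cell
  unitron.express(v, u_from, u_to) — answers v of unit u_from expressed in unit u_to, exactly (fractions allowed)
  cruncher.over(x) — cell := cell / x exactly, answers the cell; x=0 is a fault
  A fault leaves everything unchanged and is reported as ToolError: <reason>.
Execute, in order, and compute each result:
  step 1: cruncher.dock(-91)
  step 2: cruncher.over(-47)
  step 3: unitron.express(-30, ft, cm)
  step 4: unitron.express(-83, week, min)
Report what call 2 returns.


>> cruncher.dock(x: -91)
<< 91
>> cruncher.over(x: -47)
<< -91/47
>> unitron.express(v: -30, u_from: ft, u_to: cm)
<< -4572/5
>> unitron.express(v: -83, u_from: week, u_to: min)
<< -836640

Answer: -91/47


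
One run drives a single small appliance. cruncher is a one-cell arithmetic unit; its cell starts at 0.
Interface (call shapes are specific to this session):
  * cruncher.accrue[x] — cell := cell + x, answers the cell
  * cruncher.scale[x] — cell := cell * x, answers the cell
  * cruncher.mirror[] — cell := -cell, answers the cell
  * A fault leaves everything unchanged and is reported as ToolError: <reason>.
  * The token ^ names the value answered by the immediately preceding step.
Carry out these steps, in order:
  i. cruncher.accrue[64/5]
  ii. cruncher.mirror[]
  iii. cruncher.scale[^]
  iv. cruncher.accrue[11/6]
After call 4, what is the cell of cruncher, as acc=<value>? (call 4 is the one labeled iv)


Answer: acc=24851/150

Derivation:
% cruncher.accrue x='64/5'
:: 64/5
% cruncher.mirror
:: -64/5
% cruncher.scale x='^'
:: 4096/25
% cruncher.accrue x='11/6'
:: 24851/150


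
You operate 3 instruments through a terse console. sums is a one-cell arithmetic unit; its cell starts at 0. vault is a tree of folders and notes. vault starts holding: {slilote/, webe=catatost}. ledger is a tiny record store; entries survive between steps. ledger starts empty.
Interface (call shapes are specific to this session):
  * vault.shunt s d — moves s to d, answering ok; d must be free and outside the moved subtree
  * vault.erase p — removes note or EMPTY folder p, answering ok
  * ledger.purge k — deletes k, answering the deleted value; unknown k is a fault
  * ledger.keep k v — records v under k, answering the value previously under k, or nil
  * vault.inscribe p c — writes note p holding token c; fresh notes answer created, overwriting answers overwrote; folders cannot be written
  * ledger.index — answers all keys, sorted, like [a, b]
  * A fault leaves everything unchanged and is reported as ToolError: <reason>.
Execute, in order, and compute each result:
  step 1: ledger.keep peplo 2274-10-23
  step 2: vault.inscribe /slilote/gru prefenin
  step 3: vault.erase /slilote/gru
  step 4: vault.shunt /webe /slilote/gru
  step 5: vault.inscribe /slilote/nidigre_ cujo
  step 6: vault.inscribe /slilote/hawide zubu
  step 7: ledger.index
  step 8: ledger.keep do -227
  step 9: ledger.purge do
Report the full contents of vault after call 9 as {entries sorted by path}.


> ledger.keep k=peplo v=2274-10-23
= nil
> vault.inscribe p=/slilote/gru c=prefenin
= created
> vault.erase p=/slilote/gru
= ok
> vault.shunt s=/webe d=/slilote/gru
= ok
> vault.inscribe p=/slilote/nidigre_ c=cujo
= created
> vault.inscribe p=/slilote/hawide c=zubu
= created
> ledger.index
= [peplo]
> ledger.keep k=do v=-227
= nil
> ledger.purge k=do
= -227

Answer: {slilote/, slilote/gru=catatost, slilote/hawide=zubu, slilote/nidigre_=cujo}


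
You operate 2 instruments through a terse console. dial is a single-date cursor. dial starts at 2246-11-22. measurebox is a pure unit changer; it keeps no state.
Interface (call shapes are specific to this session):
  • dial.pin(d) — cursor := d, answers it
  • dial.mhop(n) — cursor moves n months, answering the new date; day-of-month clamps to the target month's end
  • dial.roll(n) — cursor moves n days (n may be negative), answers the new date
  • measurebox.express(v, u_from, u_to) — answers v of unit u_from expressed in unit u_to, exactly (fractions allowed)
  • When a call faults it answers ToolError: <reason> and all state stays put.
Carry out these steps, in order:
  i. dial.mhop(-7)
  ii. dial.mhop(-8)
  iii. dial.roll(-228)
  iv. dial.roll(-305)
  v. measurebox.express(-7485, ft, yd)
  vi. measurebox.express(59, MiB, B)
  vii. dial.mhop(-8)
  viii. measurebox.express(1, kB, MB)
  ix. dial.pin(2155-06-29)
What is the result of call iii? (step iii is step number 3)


Answer: 2245-01-06

Derivation:
I invoke dial.mhop on n='-7', and get 2246-04-22.
I run dial.mhop on n='-8', — result: 2245-08-22.
I use dial.roll on n='-228', — result: 2245-01-06.
Now I run dial.roll on n='-305', which returns 2244-03-07.
Calling measurebox.express on v='-7485', u_from='ft', u_to='yd', — result: -2495.
I use measurebox.express on v='59', u_from='MiB', u_to='B': 61865984.
I call dial.mhop on n='-8', yielding 2243-07-07.
I call measurebox.express on v='1', u_from='kB', u_to='MB', yielding 1/1000.
I try dial.pin on d='2155-06-29', giving 2155-06-29.


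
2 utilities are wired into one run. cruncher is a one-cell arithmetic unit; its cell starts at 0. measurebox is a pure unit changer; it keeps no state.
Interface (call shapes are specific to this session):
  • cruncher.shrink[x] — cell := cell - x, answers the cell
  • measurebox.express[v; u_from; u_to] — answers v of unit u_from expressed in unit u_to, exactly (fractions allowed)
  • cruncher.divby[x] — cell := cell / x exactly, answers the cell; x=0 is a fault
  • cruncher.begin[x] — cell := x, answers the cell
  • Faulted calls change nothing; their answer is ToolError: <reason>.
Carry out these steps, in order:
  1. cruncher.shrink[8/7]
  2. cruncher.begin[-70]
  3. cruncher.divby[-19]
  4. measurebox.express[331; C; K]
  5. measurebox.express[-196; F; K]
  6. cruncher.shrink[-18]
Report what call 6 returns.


Answer: 412/19

Derivation:
→ shrink(x=8/7)
← -8/7
→ begin(x=-70)
← -70
→ divby(x=-19)
← 70/19
→ express(v=331, u_from=C, u_to=K)
← 12083/20
→ express(v=-196, u_from=F, u_to=K)
← 8789/60
→ shrink(x=-18)
← 412/19


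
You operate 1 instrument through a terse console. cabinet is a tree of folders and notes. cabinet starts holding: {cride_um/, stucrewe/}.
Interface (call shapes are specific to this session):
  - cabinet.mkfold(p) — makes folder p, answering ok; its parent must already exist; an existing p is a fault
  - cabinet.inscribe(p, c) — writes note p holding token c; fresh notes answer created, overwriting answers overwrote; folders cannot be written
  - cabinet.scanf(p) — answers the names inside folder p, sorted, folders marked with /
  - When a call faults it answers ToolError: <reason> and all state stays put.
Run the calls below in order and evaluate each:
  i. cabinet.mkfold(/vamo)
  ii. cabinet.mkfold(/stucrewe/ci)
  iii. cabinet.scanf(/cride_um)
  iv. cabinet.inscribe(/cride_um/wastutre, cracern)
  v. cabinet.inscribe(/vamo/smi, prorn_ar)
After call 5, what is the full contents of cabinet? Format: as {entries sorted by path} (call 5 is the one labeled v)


Answer: {cride_um/, cride_um/wastutre=cracern, stucrewe/, stucrewe/ci/, vamo/, vamo/smi=prorn_ar}

Derivation:
I try cabinet.mkfold using p: /vamo, → ok.
I call cabinet.mkfold using p: /stucrewe/ci, yielding ok.
Next I call cabinet.scanf using p: /cride_um: [].
Next I call cabinet.inscribe using p: /cride_um/wastutre, c: cracern, yielding created.
Then cabinet.inscribe using p: /vamo/smi, c: prorn_ar, yielding created.


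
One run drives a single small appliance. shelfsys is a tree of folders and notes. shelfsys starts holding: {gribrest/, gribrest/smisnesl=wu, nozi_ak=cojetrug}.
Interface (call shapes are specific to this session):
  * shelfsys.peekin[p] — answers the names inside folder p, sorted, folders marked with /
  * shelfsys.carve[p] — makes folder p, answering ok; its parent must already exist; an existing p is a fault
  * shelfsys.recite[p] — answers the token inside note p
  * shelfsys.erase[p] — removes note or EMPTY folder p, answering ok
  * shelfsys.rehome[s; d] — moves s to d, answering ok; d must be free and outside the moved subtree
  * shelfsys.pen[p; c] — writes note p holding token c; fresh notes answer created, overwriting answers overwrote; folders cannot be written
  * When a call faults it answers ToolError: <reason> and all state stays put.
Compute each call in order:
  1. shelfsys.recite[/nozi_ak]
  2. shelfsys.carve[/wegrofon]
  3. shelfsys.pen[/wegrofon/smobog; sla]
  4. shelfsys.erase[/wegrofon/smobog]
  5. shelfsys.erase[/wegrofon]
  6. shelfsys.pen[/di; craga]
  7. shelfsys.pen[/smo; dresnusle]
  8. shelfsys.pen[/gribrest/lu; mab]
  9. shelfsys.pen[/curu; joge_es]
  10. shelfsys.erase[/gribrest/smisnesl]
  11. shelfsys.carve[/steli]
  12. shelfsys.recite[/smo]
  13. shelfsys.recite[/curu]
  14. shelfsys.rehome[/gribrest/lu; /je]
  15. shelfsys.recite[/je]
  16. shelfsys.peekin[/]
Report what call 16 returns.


Calling shelfsys.recite(p: /nozi_ak), — result: cojetrug.
I use shelfsys.carve(p: /wegrofon), — result: ok.
Calling shelfsys.pen(p: /wegrofon/smobog, c: sla), — result: created.
I use shelfsys.erase(p: /wegrofon/smobog), → ok.
Next I call shelfsys.erase(p: /wegrofon), yielding ok.
Using shelfsys.pen(p: /di, c: craga), which returns created.
Next I call shelfsys.pen(p: /smo, c: dresnusle), → created.
Invoking shelfsys.pen(p: /gribrest/lu, c: mab), giving created.
I try shelfsys.pen(p: /curu, c: joge_es), and see created.
I use shelfsys.erase(p: /gribrest/smisnesl), — result: ok.
I use shelfsys.carve(p: /steli), and observe ok.
I invoke shelfsys.recite(p: /smo), giving dresnusle.
I try shelfsys.recite(p: /curu), and see joge_es.
Calling shelfsys.rehome(s: /gribrest/lu, d: /je), — result: ok.
Then shelfsys.recite(p: /je), and get mab.
Using shelfsys.peekin(p: /), yielding [curu, di, gribrest/, je, nozi_ak, smo, steli/].

Answer: [curu, di, gribrest/, je, nozi_ak, smo, steli/]


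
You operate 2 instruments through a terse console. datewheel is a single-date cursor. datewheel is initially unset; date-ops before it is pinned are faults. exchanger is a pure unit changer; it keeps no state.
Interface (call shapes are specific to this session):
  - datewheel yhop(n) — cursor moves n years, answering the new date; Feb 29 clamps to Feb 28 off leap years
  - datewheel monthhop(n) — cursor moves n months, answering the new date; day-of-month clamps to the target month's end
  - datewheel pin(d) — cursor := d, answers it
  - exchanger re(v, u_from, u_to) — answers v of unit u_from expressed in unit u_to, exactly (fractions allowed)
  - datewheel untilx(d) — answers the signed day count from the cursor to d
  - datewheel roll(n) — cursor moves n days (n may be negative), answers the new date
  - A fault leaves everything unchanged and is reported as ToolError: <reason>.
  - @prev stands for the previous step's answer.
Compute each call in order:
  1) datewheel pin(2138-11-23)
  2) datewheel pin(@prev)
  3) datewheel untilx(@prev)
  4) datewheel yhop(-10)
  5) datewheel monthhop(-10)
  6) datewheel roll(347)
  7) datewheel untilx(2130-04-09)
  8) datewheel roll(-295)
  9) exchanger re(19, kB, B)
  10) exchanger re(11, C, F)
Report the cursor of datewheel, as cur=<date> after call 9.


Answer: cur=2128-03-15

Derivation:
Act: datewheel pin[d: 2138-11-23]
Obs: 2138-11-23
Act: datewheel pin[d: @prev]
Obs: 2138-11-23
Act: datewheel untilx[d: @prev]
Obs: 0
Act: datewheel yhop[n: -10]
Obs: 2128-11-23
Act: datewheel monthhop[n: -10]
Obs: 2128-01-23
Act: datewheel roll[n: 347]
Obs: 2129-01-04
Act: datewheel untilx[d: 2130-04-09]
Obs: 460
Act: datewheel roll[n: -295]
Obs: 2128-03-15
Act: exchanger re[v: 19; u_from: kB; u_to: B]
Obs: 19000
Act: exchanger re[v: 11; u_from: C; u_to: F]
Obs: 259/5


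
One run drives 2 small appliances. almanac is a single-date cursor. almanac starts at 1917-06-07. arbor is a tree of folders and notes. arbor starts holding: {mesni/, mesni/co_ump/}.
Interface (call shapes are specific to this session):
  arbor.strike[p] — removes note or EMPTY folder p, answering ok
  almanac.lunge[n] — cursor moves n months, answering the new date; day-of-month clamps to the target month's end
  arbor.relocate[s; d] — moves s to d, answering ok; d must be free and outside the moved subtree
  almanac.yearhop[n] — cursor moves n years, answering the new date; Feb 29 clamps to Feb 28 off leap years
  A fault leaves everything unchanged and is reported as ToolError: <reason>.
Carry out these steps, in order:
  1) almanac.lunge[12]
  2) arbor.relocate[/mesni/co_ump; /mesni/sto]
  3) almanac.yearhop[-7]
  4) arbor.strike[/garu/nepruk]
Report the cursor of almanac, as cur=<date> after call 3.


Answer: cur=1911-06-07

Derivation:
I use almanac.lunge using 12, and get 1918-06-07.
Calling arbor.relocate using /mesni/co_ump, /mesni/sto, — result: ok.
Next I call almanac.yearhop using -7: 1911-06-07.
I try arbor.strike using /garu/nepruk, → ToolError: not found.


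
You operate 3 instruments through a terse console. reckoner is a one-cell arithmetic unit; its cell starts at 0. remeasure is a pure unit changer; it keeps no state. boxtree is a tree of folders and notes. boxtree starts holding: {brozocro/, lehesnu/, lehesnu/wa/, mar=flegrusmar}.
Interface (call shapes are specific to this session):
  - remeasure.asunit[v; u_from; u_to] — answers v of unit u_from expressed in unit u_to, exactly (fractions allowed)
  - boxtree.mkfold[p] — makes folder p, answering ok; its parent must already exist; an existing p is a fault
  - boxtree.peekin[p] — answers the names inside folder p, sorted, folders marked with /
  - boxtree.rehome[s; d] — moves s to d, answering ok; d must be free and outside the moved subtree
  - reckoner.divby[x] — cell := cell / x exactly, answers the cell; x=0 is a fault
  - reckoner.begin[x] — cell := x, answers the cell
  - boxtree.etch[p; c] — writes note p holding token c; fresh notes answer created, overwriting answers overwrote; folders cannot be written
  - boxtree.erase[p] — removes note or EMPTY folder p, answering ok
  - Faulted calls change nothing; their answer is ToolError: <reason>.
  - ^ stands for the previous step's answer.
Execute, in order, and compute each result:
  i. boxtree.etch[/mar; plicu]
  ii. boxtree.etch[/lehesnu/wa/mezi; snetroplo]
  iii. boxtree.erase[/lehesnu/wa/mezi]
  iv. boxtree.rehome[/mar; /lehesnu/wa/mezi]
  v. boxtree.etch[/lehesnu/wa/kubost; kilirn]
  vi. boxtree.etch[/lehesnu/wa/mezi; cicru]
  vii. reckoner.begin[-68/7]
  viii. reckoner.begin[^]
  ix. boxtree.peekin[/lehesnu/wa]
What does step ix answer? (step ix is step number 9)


% boxtree.etch(p→/mar, c→plicu) => overwrote
% boxtree.etch(p→/lehesnu/wa/mezi, c→snetroplo) => created
% boxtree.erase(p→/lehesnu/wa/mezi) => ok
% boxtree.rehome(s→/mar, d→/lehesnu/wa/mezi) => ok
% boxtree.etch(p→/lehesnu/wa/kubost, c→kilirn) => created
% boxtree.etch(p→/lehesnu/wa/mezi, c→cicru) => overwrote
% reckoner.begin(x→-68/7) => -68/7
% reckoner.begin(x→^) => -68/7
% boxtree.peekin(p→/lehesnu/wa) => [kubost, mezi]

Answer: [kubost, mezi]


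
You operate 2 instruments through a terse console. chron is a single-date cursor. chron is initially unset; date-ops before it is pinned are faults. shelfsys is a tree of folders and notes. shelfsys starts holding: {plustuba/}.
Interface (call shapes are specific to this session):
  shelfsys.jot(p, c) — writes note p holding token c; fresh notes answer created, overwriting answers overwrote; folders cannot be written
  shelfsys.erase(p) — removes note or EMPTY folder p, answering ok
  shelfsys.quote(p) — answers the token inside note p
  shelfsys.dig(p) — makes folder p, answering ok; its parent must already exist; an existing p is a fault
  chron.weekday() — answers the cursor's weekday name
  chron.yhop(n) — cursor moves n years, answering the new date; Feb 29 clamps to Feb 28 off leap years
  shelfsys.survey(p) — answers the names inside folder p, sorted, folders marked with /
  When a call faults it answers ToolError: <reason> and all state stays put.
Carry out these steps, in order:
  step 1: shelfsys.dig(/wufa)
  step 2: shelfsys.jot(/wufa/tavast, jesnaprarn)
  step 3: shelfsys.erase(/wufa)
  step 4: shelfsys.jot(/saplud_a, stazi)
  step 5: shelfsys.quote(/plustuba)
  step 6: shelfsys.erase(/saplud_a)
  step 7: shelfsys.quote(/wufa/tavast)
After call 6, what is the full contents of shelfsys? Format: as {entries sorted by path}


Act: shelfsys.dig[p: /wufa]
Obs: ok
Act: shelfsys.jot[p: /wufa/tavast; c: jesnaprarn]
Obs: created
Act: shelfsys.erase[p: /wufa]
Obs: ToolError: not empty
Act: shelfsys.jot[p: /saplud_a; c: stazi]
Obs: created
Act: shelfsys.quote[p: /plustuba]
Obs: ToolError: is a directory
Act: shelfsys.erase[p: /saplud_a]
Obs: ok
Act: shelfsys.quote[p: /wufa/tavast]
Obs: jesnaprarn

Answer: {plustuba/, wufa/, wufa/tavast=jesnaprarn}


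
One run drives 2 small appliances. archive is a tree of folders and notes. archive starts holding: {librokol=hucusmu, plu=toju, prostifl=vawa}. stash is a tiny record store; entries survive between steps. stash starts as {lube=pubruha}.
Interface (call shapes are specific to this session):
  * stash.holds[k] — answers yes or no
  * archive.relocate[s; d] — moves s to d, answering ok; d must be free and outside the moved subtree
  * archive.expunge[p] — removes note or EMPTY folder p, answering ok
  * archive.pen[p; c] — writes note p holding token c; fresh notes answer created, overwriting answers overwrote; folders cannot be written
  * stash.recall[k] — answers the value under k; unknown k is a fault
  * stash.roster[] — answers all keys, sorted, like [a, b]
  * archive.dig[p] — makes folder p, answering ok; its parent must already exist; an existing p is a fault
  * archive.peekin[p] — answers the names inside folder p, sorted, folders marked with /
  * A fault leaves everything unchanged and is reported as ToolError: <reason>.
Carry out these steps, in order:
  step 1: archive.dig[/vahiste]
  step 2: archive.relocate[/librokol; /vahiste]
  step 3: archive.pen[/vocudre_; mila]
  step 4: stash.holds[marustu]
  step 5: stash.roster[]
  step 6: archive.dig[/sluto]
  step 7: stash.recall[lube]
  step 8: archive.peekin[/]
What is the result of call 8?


Answer: [librokol, plu, prostifl, sluto/, vahiste/, vocudre_]

Derivation:
Calling archive.dig(p: /vahiste), and see ok.
Now I run archive.relocate(s: /librokol, d: /vahiste), → ToolError: exists.
Calling archive.pen(p: /vocudre_, c: mila), → created.
Then stash.holds(k: marustu): no.
Invoking stash.roster: [lube].
Using archive.dig(p: /sluto), and observe ok.
I use stash.recall(k: lube): pubruha.
Next I call archive.peekin(p: /), → [librokol, plu, prostifl, sluto/, vahiste/, vocudre_].


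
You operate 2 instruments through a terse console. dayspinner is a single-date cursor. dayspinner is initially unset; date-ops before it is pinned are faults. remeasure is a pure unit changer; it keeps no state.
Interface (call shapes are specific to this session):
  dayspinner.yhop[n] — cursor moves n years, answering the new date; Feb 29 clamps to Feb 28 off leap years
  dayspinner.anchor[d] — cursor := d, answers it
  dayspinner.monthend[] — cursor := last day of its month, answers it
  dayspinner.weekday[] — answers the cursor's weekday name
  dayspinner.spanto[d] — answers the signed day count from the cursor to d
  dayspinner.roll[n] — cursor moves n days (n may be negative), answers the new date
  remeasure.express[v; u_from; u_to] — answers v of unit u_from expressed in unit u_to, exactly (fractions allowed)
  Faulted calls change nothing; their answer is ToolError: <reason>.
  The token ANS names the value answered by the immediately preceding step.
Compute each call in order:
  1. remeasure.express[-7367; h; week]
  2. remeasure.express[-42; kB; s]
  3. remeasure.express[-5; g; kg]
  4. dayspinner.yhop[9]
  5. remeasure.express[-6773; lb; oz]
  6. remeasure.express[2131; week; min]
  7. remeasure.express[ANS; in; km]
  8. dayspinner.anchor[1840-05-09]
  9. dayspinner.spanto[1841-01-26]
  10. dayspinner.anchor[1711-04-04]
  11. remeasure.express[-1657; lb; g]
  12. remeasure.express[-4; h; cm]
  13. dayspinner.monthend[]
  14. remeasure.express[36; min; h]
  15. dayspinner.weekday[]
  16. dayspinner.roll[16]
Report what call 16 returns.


$ remeasure.express v='-7367' u_from='h' u_to='week'
  -7367/168
$ remeasure.express v='-42' u_from='kB' u_to='s'
  ToolError: incompatible units
$ remeasure.express v='-5' u_from='g' u_to='kg'
  -1/200
$ dayspinner.yhop n='9'
  ToolError: no date set
$ remeasure.express v='-6773' u_from='lb' u_to='oz'
  -108368
$ remeasure.express v='2131' u_from='week' u_to='min'
  21480480
$ remeasure.express v='ANS' u_from='in' u_to='km'
  17050131/31250
$ dayspinner.anchor d='1840-05-09'
  1840-05-09
$ dayspinner.spanto d='1841-01-26'
  262
$ dayspinner.anchor d='1711-04-04'
  1711-04-04
$ remeasure.express v='-1657' u_from='lb' u_to='g'
  -75160255709/100000
$ remeasure.express v='-4' u_from='h' u_to='cm'
  ToolError: incompatible units
$ dayspinner.monthend
  1711-04-30
$ remeasure.express v='36' u_from='min' u_to='h'
  3/5
$ dayspinner.weekday
  Thursday
$ dayspinner.roll n='16'
  1711-05-16

Answer: 1711-05-16


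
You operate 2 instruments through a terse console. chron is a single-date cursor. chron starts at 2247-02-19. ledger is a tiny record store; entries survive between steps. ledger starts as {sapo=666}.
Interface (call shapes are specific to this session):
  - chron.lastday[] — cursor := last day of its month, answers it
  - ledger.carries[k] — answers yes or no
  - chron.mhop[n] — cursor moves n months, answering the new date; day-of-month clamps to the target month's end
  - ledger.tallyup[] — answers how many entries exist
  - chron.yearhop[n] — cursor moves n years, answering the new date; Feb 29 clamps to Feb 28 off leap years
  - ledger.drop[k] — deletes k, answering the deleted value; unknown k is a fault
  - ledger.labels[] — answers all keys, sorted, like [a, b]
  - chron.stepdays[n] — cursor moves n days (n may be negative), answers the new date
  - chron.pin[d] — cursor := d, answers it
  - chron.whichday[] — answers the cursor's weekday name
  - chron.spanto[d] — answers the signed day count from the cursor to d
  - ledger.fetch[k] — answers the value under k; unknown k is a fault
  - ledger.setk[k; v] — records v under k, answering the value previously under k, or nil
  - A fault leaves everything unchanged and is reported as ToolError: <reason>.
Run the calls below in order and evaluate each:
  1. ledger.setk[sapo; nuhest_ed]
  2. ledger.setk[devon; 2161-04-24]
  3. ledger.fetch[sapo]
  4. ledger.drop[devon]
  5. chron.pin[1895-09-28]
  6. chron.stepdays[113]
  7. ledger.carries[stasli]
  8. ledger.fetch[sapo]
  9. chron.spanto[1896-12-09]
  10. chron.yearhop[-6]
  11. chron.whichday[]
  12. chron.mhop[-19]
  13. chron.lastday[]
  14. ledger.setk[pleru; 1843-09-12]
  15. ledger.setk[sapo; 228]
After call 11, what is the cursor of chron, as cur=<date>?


Do: setk[sapo; nuhest_ed]
See: 666
Do: setk[devon; 2161-04-24]
See: nil
Do: fetch[sapo]
See: nuhest_ed
Do: drop[devon]
See: 2161-04-24
Do: pin[1895-09-28]
See: 1895-09-28
Do: stepdays[113]
See: 1896-01-19
Do: carries[stasli]
See: no
Do: fetch[sapo]
See: nuhest_ed
Do: spanto[1896-12-09]
See: 325
Do: yearhop[-6]
See: 1890-01-19
Do: whichday[]
See: Sunday
Do: mhop[-19]
See: 1888-06-19
Do: lastday[]
See: 1888-06-30
Do: setk[pleru; 1843-09-12]
See: nil
Do: setk[sapo; 228]
See: nuhest_ed

Answer: cur=1890-01-19


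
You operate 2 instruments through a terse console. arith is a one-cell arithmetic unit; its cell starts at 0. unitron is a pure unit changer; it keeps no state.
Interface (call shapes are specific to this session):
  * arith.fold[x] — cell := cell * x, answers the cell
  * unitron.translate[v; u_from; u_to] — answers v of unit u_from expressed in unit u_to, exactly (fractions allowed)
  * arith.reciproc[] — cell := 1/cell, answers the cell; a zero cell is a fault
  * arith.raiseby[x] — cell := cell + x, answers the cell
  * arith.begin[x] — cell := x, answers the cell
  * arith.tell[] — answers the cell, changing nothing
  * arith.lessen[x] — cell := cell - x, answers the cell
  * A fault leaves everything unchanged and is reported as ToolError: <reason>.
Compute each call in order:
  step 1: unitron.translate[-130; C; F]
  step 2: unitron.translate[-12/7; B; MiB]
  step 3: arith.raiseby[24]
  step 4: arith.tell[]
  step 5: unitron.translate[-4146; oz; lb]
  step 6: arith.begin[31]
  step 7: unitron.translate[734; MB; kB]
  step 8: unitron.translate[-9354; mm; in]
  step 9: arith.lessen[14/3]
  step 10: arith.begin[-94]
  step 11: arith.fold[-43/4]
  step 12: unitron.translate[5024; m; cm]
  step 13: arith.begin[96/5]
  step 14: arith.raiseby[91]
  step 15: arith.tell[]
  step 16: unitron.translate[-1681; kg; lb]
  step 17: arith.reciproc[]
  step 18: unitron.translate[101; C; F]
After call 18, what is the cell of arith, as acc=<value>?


Answer: acc=5/551

Derivation:
Step: unitron.translate[v=-130; u_from=C; u_to=F]
Result: -202
Step: unitron.translate[v=-12/7; u_from=B; u_to=MiB]
Result: -3/1835008
Step: arith.raiseby[x=24]
Result: 24
Step: arith.tell[]
Result: 24
Step: unitron.translate[v=-4146; u_from=oz; u_to=lb]
Result: -2073/8
Step: arith.begin[x=31]
Result: 31
Step: unitron.translate[v=734; u_from=MB; u_to=kB]
Result: 734000
Step: unitron.translate[v=-9354; u_from=mm; u_to=in]
Result: -46770/127
Step: arith.lessen[x=14/3]
Result: 79/3
Step: arith.begin[x=-94]
Result: -94
Step: arith.fold[x=-43/4]
Result: 2021/2
Step: unitron.translate[v=5024; u_from=m; u_to=cm]
Result: 502400
Step: arith.begin[x=96/5]
Result: 96/5
Step: arith.raiseby[x=91]
Result: 551/5
Step: arith.tell[]
Result: 551/5
Step: unitron.translate[v=-1681; u_from=kg; u_to=lb]
Result: -168100000000/45359237
Step: arith.reciproc[]
Result: 5/551
Step: unitron.translate[v=101; u_from=C; u_to=F]
Result: 1069/5
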